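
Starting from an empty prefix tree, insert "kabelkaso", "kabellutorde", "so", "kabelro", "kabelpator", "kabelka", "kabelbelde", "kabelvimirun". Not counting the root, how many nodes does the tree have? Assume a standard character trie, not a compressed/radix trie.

Count nodes per top-level branch (shared prefixes stored once):
  'k'-branch (kabelbelde, kabelka, kabelkaso, kabellutorde, kabelpator, kabelro, kabelvimirun): 35 nodes
  's'-branch (so): 2 nodes
Sum: 37

37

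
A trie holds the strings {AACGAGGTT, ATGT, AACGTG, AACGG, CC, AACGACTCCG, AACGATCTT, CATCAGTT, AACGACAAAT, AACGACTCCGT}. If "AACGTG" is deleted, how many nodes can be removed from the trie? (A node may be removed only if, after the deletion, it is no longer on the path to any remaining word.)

2

A node on "AACGTG"'s path can go only if nothing else ends at it or branches off below it.
The suffix "TG" (2 nodes) is used only by "AACGTG"; the node for "AACG" still has the child "A", so pruning stops there.
Nodes removed: 2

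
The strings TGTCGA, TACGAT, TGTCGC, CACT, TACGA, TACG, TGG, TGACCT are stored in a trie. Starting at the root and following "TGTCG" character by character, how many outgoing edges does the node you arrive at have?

The children of the "TGTCG" node are the distinct next characters among strings starting with "TGTCG".
Distinct next characters after "TGTCG": A, C.
That node has 2 child edges.

2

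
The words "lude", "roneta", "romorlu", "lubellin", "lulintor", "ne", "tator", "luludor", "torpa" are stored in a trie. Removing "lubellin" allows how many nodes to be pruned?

6

A node on "lubellin"'s path can go only if nothing else ends at it or branches off below it.
The suffix "bellin" (6 nodes) is used only by "lubellin"; the node for "lu" still has the child "d", so pruning stops there.
Nodes removed: 6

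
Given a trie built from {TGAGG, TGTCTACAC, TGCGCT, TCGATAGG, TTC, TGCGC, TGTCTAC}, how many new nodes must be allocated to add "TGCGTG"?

The longest prefix of "TGCGTG" already in the trie is "TGCG" (length 4).
New nodes needed: |"TGCGTG"| − 4 = 6 − 4 = 2.

2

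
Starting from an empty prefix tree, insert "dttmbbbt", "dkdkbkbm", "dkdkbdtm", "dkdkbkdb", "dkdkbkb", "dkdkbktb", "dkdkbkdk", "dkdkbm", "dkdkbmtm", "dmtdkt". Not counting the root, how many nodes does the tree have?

Trace insertions, counting only characters that open a new branch:
  "dttmbbbt" → 8 new (d, t, t, m, b, b, b, t)
  "dkdkbkbm" → prefix "d" already present; 7 new (k, d, k, b, k, b, m)
  "dkdkbdtm" → prefix "dkdkb" already present; 3 new (d, t, m)
  "dkdkbkdb" → prefix "dkdkbk" already present; 2 new (d, b)
  "dkdkbkb" → prefix "dkdkbkb" already present; 0 new (none)
  "dkdkbktb" → prefix "dkdkbk" already present; 2 new (t, b)
  "dkdkbkdk" → prefix "dkdkbkd" already present; 1 new (k)
  "dkdkbm" → prefix "dkdkb" already present; 1 new (m)
  "dkdkbmtm" → prefix "dkdkbm" already present; 2 new (t, m)
  "dmtdkt" → prefix "d" already present; 5 new (m, t, d, k, t)
Total nodes = 8 + 7 + 3 + 2 + 0 + 2 + 1 + 1 + 2 + 5 = 31

31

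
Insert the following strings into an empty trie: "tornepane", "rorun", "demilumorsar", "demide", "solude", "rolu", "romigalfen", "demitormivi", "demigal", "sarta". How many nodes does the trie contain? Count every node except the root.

58

Insert word by word; a character creates a node only if that edge doesn't already exist:
  "tornepane" → 9 new (t, o, r, n, e, p, a, n, e)
  "rorun" → 5 new (r, o, r, u, n)
  "demilumorsar" → 12 new (d, e, m, i, l, u, m, o, r, s, a, r)
  "demide" → prefix "demi" already present; 2 new (d, e)
  "solude" → 6 new (s, o, l, u, d, e)
  "rolu" → prefix "ro" already present; 2 new (l, u)
  "romigalfen" → prefix "ro" already present; 8 new (m, i, g, a, l, f, e, n)
  "demitormivi" → prefix "demi" already present; 7 new (t, o, r, m, i, v, i)
  "demigal" → prefix "demi" already present; 3 new (g, a, l)
  "sarta" → prefix "s" already present; 4 new (a, r, t, a)
Total nodes = 9 + 5 + 12 + 2 + 6 + 2 + 8 + 7 + 3 + 4 = 58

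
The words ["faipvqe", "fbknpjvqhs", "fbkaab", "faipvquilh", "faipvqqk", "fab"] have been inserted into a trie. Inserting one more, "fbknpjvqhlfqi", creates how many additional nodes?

4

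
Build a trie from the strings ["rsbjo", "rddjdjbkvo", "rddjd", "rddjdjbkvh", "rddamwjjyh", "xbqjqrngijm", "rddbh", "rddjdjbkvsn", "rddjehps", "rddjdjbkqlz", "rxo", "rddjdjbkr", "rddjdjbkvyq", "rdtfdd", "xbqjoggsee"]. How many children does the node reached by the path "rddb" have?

Walk "rddb" from the root, arriving at one node.
Characters that immediately follow "rddb" among the stored strings: {h}.
That node has 1 child edge.

1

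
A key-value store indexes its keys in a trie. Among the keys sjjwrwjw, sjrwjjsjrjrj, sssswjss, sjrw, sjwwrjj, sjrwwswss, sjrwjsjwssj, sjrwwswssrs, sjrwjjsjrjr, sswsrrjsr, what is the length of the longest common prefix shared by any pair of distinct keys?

Equivalently: take the maximum, over all pairs, of their longest common prefix length.
"sjrwjjsjrjr" and "sjrwjjsjrjrj" agree on "sjrwjjsjrjr" (11 characters) before diverging; nothing deeper is shared.
Longest shared-prefix length: 11

11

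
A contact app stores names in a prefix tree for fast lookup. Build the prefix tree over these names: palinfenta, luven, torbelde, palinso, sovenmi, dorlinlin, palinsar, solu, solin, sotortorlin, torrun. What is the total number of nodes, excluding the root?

59

For each word, the new-node count is its length minus the longest prefix already in the trie:
  "palinfenta" → 10 new (p, a, l, i, n, f, e, n, t, a)
  "luven" → 5 new (l, u, v, e, n)
  "torbelde" → 8 new (t, o, r, b, e, l, d, e)
  "palinso" → prefix "palin" already present; 2 new (s, o)
  "sovenmi" → 7 new (s, o, v, e, n, m, i)
  "dorlinlin" → 9 new (d, o, r, l, i, n, l, i, n)
  "palinsar" → prefix "palins" already present; 2 new (a, r)
  "solu" → prefix "so" already present; 2 new (l, u)
  "solin" → prefix "sol" already present; 2 new (i, n)
  "sotortorlin" → prefix "so" already present; 9 new (t, o, r, t, o, r, l, i, n)
  "torrun" → prefix "tor" already present; 3 new (r, u, n)
Total nodes = 10 + 5 + 8 + 2 + 7 + 9 + 2 + 2 + 2 + 9 + 3 = 59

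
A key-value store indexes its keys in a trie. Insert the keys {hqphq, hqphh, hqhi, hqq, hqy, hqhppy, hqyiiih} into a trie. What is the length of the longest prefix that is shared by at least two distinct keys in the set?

Look for the deepest trie node that still has at least two words in its subtree.
e.g. "hqphh" and "hqphq" share the prefix "hqph" of length 4; no pair shares a longer one.
Longest shared-prefix length: 4

4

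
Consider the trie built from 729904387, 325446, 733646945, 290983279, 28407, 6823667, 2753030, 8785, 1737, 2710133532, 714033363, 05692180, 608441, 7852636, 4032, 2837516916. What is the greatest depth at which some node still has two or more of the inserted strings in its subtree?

2

Equivalently: take the maximum, over all pairs, of their longest common prefix length.
e.g. "2710133532" and "2753030" share the prefix "27" of length 2; no pair shares a longer one.
Longest shared-prefix length: 2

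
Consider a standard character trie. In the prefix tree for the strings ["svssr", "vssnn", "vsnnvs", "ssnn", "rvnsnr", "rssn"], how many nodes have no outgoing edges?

6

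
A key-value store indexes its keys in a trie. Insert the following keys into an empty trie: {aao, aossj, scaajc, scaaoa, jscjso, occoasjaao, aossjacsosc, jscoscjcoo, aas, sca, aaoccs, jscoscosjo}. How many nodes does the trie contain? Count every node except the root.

Trace insertions, counting only characters that open a new branch:
  "aao" → 3 new (a, a, o)
  "aossj" → prefix "a" already present; 4 new (o, s, s, j)
  "scaajc" → 6 new (s, c, a, a, j, c)
  "scaaoa" → prefix "scaa" already present; 2 new (o, a)
  "jscjso" → 6 new (j, s, c, j, s, o)
  "occoasjaao" → 10 new (o, c, c, o, a, s, j, a, a, o)
  "aossjacsosc" → prefix "aossj" already present; 6 new (a, c, s, o, s, c)
  "jscoscjcoo" → prefix "jsc" already present; 7 new (o, s, c, j, c, o, o)
  "aas" → prefix "aa" already present; 1 new (s)
  "sca" → prefix "sca" already present; 0 new (none)
  "aaoccs" → prefix "aao" already present; 3 new (c, c, s)
  "jscoscosjo" → prefix "jscosc" already present; 4 new (o, s, j, o)
Total nodes = 3 + 4 + 6 + 2 + 6 + 10 + 6 + 7 + 1 + 0 + 3 + 4 = 52

52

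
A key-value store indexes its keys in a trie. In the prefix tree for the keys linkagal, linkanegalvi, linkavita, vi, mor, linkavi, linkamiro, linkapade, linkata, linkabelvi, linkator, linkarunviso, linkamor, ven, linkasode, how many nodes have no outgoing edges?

14

A leaf is a node with no children — equivalently, the end of a word that is not a proper prefix of any other stored word.
Those words: "linkabelvi", "linkagal", "linkamiro", "linkamor", "linkanegalvi", "linkapade", "linkarunviso", "linkasode", "linkata", "linkator", "linkavita", "mor", "ven", "vi"
Leaf count: 14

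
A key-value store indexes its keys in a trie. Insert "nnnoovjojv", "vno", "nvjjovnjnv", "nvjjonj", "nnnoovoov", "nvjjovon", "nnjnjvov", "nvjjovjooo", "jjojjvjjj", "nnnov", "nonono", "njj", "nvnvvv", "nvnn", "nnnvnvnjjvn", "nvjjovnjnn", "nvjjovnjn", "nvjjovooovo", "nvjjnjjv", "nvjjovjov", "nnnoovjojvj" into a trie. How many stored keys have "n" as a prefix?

19

Walk to "n"; the words in its subtree are exactly those with that prefix.
Matches: "njj", "nnjnjvov", "nnnoovjojv", "nnnoovjojvj", "nnnoovoov", "nnnov", "nnnvnvnjjvn", "nonono", "nvjjnjjv", "nvjjonj", "nvjjovjooo", "nvjjovjov", "nvjjovnjn", "nvjjovnjnn", "nvjjovnjnv", "nvjjovon", "nvjjovooovo", "nvnn", "nvnvvv"
Count: 19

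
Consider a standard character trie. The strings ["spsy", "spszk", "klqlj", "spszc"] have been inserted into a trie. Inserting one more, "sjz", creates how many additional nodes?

The longest prefix of "sjz" already in the trie is "s" (length 1).
So 3 − 1 = 2 new nodes.

2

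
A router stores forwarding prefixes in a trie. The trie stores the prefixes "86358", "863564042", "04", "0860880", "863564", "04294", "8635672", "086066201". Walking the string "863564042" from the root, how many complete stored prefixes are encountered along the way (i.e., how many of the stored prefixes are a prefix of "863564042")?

2

Check each prefix of "863564042" against the stored set — each match is an end-marker on the path.
Prefixes of the query that are stored words: "863564", "863564042"
Count: 2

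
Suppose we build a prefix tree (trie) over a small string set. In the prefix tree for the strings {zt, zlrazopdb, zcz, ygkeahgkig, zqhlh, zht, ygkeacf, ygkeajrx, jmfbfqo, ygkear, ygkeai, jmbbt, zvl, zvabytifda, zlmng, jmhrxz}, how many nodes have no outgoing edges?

A leaf is a node with no children — equivalently, the end of a word that is not a proper prefix of any other stored word.
Those words: "jmbbt", "jmfbfqo", "jmhrxz", "ygkeacf", "ygkeahgkig", "ygkeai", "ygkeajrx", "ygkear", "zcz", "zht", "zlmng", "zlrazopdb", "zqhlh", "zt", "zvabytifda", "zvl"
Leaf count: 16

16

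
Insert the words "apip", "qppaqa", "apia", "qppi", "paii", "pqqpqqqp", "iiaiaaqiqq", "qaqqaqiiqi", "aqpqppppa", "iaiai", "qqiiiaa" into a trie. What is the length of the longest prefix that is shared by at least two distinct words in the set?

3

The deepest shared node is where two words last agree before diverging.
"apia" and "apip" agree on "api" (3 characters) before diverging; nothing deeper is shared.
Longest shared-prefix length: 3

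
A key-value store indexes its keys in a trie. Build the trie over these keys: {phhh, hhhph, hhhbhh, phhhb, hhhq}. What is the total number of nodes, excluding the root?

Count nodes per top-level branch (shared prefixes stored once):
  'h'-branch (hhhbhh, hhhph, hhhq): 9 nodes
  'p'-branch (phhh, phhhb): 5 nodes
Sum: 14

14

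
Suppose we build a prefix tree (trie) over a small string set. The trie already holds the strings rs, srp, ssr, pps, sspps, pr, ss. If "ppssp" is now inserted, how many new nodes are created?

2

"pps" is already a path in the trie; the remaining "sp" must be added.
Each of the 2 remaining characters creates one node.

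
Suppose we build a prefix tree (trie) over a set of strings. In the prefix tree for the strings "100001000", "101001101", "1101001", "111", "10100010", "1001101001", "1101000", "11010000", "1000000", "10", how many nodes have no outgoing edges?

8

Leaves are exactly the stored words that no other stored word extends.
Those words: "1000000", "100001000", "1001101001", "10100010", "101001101", "11010000", "1101001", "111"
Leaf count: 8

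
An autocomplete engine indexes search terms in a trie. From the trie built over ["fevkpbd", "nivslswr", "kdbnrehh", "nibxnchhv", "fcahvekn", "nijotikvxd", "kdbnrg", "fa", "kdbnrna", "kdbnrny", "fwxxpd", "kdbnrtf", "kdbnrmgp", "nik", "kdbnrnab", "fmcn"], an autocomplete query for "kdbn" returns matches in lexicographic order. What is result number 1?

Filter for "kdbn…" and sort: "kdbnrehh", "kdbnrg", "kdbnrmgp", "kdbnrna", "kdbnrnab", "kdbnrny", "kdbnrtf"
The 1st is kdbnrehh.

kdbnrehh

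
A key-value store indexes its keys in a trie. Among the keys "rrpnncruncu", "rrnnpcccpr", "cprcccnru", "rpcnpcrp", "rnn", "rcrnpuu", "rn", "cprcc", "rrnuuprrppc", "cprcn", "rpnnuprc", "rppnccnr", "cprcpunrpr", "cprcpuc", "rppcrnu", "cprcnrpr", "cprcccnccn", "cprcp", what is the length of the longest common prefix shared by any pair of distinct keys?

7

The deepest shared node is where two words last agree before diverging.
e.g. "cprcccnccn" and "cprcccnru" share the prefix "cprcccn" of length 7; no pair shares a longer one.
Longest shared-prefix length: 7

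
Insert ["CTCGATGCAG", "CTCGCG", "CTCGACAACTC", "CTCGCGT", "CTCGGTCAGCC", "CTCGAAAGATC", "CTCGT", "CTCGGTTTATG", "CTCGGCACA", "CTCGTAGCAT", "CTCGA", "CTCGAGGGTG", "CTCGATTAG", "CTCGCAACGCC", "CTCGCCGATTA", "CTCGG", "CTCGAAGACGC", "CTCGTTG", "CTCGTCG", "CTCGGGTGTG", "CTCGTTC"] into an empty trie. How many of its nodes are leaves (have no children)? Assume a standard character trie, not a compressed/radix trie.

A leaf is a node with no children — equivalently, the end of a word that is not a proper prefix of any other stored word.
Those words: "CTCGAAAGATC", "CTCGAAGACGC", "CTCGACAACTC", "CTCGAGGGTG", "CTCGATGCAG", "CTCGATTAG", "CTCGCAACGCC", "CTCGCCGATTA", "CTCGCGT", "CTCGGCACA", "CTCGGGTGTG", "CTCGGTCAGCC", "CTCGGTTTATG", "CTCGTAGCAT", "CTCGTCG", "CTCGTTC", "CTCGTTG"
Leaf count: 17

17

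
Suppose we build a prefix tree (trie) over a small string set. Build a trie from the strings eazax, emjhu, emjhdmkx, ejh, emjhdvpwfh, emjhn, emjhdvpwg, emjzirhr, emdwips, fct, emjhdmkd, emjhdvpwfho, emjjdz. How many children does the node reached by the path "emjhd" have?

2

The children of the "emjhd" node are the distinct next characters among strings starting with "emjhd".
Distinct next characters after "emjhd": m, v.
That node has 2 child edges.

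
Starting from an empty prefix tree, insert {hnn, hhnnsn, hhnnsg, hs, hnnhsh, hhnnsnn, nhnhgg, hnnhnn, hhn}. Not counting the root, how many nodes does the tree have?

22

Count nodes per top-level branch (shared prefixes stored once):
  'h'-branch (hhn, hhnnsg, hhnnsn, hhnnsnn, hnn, hnnhnn, hnnhsh, hs): 16 nodes
  'n'-branch (nhnhgg): 6 nodes
Sum: 22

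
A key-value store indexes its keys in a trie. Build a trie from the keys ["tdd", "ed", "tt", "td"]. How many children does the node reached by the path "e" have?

Walk "e" from the root, arriving at one node.
Distinct next characters after "e": d.
That node has 1 child edge.

1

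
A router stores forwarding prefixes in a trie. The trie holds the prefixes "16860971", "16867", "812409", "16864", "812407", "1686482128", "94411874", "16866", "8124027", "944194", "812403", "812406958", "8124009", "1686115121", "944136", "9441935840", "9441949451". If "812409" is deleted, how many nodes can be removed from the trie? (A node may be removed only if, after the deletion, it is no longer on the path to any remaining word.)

Walk "812409" from the leaf back toward the root, removing each node that no remaining word uses.
The suffix "9" (1 node) is used only by "812409"; the node for "81240" still has the child "7", so pruning stops there.
Nodes removed: 1

1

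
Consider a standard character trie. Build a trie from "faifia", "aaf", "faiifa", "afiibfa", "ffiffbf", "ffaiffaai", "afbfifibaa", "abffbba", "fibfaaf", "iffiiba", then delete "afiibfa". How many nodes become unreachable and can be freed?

5

A node on "afiibfa"'s path can go only if nothing else ends at it or branches off below it.
The suffix "iibfa" (5 nodes) is used only by "afiibfa"; the node for "af" still has the child "b", so pruning stops there.
Nodes removed: 5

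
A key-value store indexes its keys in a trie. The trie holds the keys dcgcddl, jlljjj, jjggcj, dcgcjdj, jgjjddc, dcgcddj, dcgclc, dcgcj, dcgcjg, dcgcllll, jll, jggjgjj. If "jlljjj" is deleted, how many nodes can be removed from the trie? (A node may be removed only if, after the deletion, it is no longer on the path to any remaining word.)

3

After clearing the end-marker at "jlljjj", prune upward until reaching a node still needed by another word.
The suffix "jjj" (3 nodes) is used only by "jlljjj"; "jll" is itself a stored word, so pruning stops there.
Nodes removed: 3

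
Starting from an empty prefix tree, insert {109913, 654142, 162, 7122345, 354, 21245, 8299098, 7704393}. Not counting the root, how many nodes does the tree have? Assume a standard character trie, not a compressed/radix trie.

Insert word by word; a character creates a node only if that edge doesn't already exist:
  "109913" → 6 new (1, 0, 9, 9, 1, 3)
  "654142" → 6 new (6, 5, 4, 1, 4, 2)
  "162" → prefix "1" already present; 2 new (6, 2)
  "7122345" → 7 new (7, 1, 2, 2, 3, 4, 5)
  "354" → 3 new (3, 5, 4)
  "21245" → 5 new (2, 1, 2, 4, 5)
  "8299098" → 7 new (8, 2, 9, 9, 0, 9, 8)
  "7704393" → prefix "7" already present; 6 new (7, 0, 4, 3, 9, 3)
Total nodes = 6 + 6 + 2 + 7 + 3 + 5 + 7 + 6 = 42

42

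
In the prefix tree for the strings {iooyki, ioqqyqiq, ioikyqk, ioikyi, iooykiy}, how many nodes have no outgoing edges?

4

A leaf is a node with no children — equivalently, the end of a word that is not a proper prefix of any other stored word.
Those words: "ioikyi", "ioikyqk", "iooykiy", "ioqqyqiq"
Leaf count: 4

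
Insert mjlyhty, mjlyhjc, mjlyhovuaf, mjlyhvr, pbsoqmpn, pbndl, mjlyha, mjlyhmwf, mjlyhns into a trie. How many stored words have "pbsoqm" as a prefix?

Traverse to the node for "pbsoqm", then collect every word in that subtree.
Words under "pbsoqm": pbsoqmpn
Count: 1

1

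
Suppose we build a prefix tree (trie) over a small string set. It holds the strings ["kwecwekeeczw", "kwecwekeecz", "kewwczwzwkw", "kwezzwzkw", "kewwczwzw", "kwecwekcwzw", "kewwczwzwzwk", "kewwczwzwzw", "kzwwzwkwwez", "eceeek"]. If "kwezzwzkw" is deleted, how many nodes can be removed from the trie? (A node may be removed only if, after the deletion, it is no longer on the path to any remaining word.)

6

After clearing the end-marker at "kwezzwzkw", prune upward until reaching a node still needed by another word.
The suffix "zzwzkw" (6 nodes) is used only by "kwezzwzkw"; the node for "kwe" still has the child "c", so pruning stops there.
Nodes removed: 6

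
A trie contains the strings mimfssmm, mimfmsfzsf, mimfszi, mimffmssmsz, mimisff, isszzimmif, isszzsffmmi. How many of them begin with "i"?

2

Walk to "i"; the words in its subtree are exactly those with that prefix.
Matches: "isszzimmif", "isszzsffmmi"
Count: 2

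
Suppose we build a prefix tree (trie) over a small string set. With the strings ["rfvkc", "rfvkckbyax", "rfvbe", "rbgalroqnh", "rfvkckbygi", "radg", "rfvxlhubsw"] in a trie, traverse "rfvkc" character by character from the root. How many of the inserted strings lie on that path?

1

Traverse "rfvkc" character by character; count nodes along the way that are marked as word ends.
Prefixes of the query that are stored words: "rfvkc"
Count: 1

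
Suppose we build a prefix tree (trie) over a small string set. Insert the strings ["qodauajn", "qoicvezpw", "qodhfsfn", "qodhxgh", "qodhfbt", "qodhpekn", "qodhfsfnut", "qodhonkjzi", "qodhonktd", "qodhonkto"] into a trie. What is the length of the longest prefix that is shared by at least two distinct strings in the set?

8

Equivalently: take the maximum, over all pairs, of their longest common prefix length.
e.g. "qodhfsfn" and "qodhfsfnut" share the prefix "qodhfsfn" of length 8; no pair shares a longer one.
Longest shared-prefix length: 8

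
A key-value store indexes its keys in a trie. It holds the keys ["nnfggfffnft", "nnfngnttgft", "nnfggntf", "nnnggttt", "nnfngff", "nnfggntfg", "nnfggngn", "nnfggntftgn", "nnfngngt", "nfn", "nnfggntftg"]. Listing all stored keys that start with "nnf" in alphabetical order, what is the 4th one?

Filter for "nnf…" and sort: "nnfggfffnft", "nnfggngn", "nnfggntf", "nnfggntfg", "nnfggntftg", "nnfggntftgn", "nnfngff", "nnfngngt", "nnfngnttgft"
The 4th is nnfggntfg.

nnfggntfg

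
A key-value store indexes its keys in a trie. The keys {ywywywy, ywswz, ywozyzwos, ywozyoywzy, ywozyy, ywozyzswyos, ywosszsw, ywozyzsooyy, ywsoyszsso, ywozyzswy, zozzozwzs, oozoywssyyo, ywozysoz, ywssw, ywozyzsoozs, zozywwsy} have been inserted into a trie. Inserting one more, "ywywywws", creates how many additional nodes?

2

"ywywyw" is already a path in the trie; the remaining "ws" must be added.
New nodes needed: |"ywywywws"| − 6 = 8 − 6 = 2.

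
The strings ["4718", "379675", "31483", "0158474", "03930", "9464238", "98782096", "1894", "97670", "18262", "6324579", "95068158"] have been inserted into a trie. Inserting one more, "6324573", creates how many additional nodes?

1

Walking "6324573" from the root, the first 6 characters ("632457") follow existing edges; "3" is the first miss.
So 7 − 6 = 1 new nodes.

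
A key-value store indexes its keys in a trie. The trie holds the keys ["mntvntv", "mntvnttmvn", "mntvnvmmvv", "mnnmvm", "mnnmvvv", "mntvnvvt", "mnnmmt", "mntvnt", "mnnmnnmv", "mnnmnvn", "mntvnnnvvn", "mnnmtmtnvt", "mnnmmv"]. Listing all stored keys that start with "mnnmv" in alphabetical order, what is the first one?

mnnmvm

DFS of the "mnnmv" subtree visits, in order: "mnnmvm", "mnnmvvv"
Position 1: mnnmvm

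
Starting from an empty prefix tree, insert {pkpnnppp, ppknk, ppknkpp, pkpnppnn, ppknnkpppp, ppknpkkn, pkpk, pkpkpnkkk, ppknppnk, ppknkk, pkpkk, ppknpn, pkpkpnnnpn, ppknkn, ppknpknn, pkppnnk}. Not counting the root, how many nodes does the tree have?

Insert word by word; a character creates a node only if that edge doesn't already exist:
  "pkpnnppp" → 8 new (p, k, p, n, n, p, p, p)
  "ppknk" → prefix "p" already present; 4 new (p, k, n, k)
  "ppknkpp" → prefix "ppknk" already present; 2 new (p, p)
  "pkpnppnn" → prefix "pkpn" already present; 4 new (p, p, n, n)
  "ppknnkpppp" → prefix "ppkn" already present; 6 new (n, k, p, p, p, p)
  "ppknpkkn" → prefix "ppkn" already present; 4 new (p, k, k, n)
  "pkpk" → prefix "pkp" already present; 1 new (k)
  "pkpkpnkkk" → prefix "pkpk" already present; 5 new (p, n, k, k, k)
  "ppknppnk" → prefix "ppknp" already present; 3 new (p, n, k)
  "ppknkk" → prefix "ppknk" already present; 1 new (k)
  "pkpkk" → prefix "pkpk" already present; 1 new (k)
  "ppknpn" → prefix "ppknp" already present; 1 new (n)
  "pkpkpnnnpn" → prefix "pkpkpn" already present; 4 new (n, n, p, n)
  "ppknkn" → prefix "ppknk" already present; 1 new (n)
  "ppknpknn" → prefix "ppknpk" already present; 2 new (n, n)
  "pkppnnk" → prefix "pkp" already present; 4 new (p, n, n, k)
Total nodes = 8 + 4 + 2 + 4 + 6 + 4 + 1 + 5 + 3 + 1 + 1 + 1 + 4 + 1 + 2 + 4 = 51

51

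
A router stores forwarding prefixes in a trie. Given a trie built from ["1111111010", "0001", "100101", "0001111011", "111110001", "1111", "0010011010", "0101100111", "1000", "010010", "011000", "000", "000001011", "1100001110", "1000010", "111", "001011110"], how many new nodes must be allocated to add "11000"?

"11000" is already a full path in the trie; only an end-marker is added.
No new nodes are needed: 0.

0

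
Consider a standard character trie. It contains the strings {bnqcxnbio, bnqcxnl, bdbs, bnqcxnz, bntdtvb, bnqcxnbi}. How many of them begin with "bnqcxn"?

Filter for entries beginning with "bnqcxn":
Words under "bnqcxn": bnqcxnbi, bnqcxnbio, bnqcxnl, bnqcxnz
Count: 4

4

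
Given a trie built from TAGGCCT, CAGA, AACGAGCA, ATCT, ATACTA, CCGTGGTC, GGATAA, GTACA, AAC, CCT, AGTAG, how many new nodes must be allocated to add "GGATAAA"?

1

Walking "GGATAAA" from the root, the first 6 characters ("GGATAA") follow existing edges; "A" is the first miss.
So 7 − 6 = 1 new nodes.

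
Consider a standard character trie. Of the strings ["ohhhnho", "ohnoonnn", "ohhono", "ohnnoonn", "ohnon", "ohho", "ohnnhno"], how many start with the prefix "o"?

Traverse to the node for "o", then collect every word in that subtree.
Matches: "ohhhnho", "ohho", "ohhono", "ohnnhno", "ohnnoonn", "ohnon", "ohnoonnn"
Count: 7

7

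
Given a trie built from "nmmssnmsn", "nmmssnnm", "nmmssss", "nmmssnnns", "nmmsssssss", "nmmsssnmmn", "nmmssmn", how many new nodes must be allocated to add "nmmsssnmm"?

Every character of "nmmsssnmm" already lies on an existing path (it is a prefix of some stored word).
No new nodes are needed: 0.

0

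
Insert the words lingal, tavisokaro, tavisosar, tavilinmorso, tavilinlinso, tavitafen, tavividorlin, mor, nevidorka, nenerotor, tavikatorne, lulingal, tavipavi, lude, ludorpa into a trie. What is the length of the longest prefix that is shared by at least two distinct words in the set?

Equivalently: take the maximum, over all pairs, of their longest common prefix length.
"tavilinlinso" and "tavilinmorso" agree on "tavilin" (7 characters) before diverging; nothing deeper is shared.
Longest shared-prefix length: 7

7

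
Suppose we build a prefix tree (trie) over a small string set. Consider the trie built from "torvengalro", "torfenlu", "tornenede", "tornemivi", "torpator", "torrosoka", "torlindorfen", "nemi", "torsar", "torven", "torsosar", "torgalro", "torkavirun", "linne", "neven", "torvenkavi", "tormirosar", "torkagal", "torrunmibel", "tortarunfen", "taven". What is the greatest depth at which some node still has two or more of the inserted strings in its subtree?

The deepest shared node is where two words last agree before diverging.
e.g. "torven" and "torvengalro" share the prefix "torven" of length 6; no pair shares a longer one.
Longest shared-prefix length: 6

6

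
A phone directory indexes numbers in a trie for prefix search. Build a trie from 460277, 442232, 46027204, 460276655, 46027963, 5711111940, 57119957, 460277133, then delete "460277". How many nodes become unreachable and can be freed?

Walk "460277" from the leaf back toward the root, removing each node that no remaining word uses.
Every node on "460277" is still needed (e.g. by "460277133"), so nothing is freed.
Nodes removed: 0

0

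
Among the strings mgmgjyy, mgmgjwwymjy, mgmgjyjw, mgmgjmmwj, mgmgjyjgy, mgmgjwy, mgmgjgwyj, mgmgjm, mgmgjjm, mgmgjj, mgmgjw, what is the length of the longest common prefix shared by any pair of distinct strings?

Look for the deepest trie node that still has at least two words in its subtree.
e.g. "mgmgjyjgy" and "mgmgjyjw" share the prefix "mgmgjyj" of length 7; no pair shares a longer one.
Longest shared-prefix length: 7

7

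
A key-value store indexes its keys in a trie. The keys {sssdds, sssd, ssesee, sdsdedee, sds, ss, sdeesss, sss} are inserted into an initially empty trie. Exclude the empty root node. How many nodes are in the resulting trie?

22

Trie structure (* marks end of a word):
(root)
└─ s
   ├─ d
   │  ├─ e
   │  │  └─ e
   │  │     └─ s
   │  │        └─ s
   │  │           └─ s *
   │  └─ s *
   │     └─ d
   │        └─ e
   │           └─ d
   │              └─ e
   │                 └─ e *
   └─ s *
      ├─ e
      │  └─ s
      │     └─ e
      │        └─ e *
      └─ s *
         └─ d *
            └─ d
               └─ s *
Counting every labelled node above: 22.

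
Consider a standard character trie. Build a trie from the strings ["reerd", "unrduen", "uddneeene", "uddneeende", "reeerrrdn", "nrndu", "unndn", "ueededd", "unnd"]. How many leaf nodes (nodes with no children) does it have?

A leaf is a node with no children — equivalently, the end of a word that is not a proper prefix of any other stored word.
Those words: "nrndu", "reeerrrdn", "reerd", "uddneeende", "uddneeene", "ueededd", "unndn", "unrduen"
Leaf count: 8

8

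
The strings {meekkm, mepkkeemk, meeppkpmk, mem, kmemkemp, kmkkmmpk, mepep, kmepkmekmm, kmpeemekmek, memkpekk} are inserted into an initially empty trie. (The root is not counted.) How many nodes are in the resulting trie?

57

Trace insertions, counting only characters that open a new branch:
  "meekkm" → 6 new (m, e, e, k, k, m)
  "mepkkeemk" → prefix "me" already present; 7 new (p, k, k, e, e, m, k)
  "meeppkpmk" → prefix "mee" already present; 6 new (p, p, k, p, m, k)
  "mem" → prefix "me" already present; 1 new (m)
  "kmemkemp" → 8 new (k, m, e, m, k, e, m, p)
  "kmkkmmpk" → prefix "km" already present; 6 new (k, k, m, m, p, k)
  "mepep" → prefix "mep" already present; 2 new (e, p)
  "kmepkmekmm" → prefix "kme" already present; 7 new (p, k, m, e, k, m, m)
  "kmpeemekmek" → prefix "km" already present; 9 new (p, e, e, m, e, k, m, e, k)
  "memkpekk" → prefix "mem" already present; 5 new (k, p, e, k, k)
Total nodes = 6 + 7 + 6 + 1 + 8 + 6 + 2 + 7 + 9 + 5 = 57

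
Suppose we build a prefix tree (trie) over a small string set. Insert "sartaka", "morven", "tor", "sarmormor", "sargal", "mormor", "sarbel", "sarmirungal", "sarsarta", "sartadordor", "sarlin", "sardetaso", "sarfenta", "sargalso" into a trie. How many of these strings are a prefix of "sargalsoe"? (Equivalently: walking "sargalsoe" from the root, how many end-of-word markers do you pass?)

Walk "sargalsoe" from the root; an end-of-word marker is hit whenever a stored word is a prefix of "sargalsoe".
Prefixes of the query that are stored words: "sargal", "sargalso"
Count: 2

2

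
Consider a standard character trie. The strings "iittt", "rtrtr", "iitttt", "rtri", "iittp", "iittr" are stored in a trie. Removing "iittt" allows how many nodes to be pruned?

Walk "iittt" from the leaf back toward the root, removing each node that no remaining word uses.
Every node on "iittt" is still needed (e.g. by "iitttt"), so nothing is freed.
Nodes removed: 0

0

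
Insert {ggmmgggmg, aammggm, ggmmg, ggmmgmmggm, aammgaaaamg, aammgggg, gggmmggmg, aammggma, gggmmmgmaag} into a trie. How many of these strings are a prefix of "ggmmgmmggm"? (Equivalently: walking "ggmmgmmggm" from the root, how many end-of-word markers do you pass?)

2

Walk "ggmmgmmggm" from the root; an end-of-word marker is hit whenever a stored word is a prefix of "ggmmgmmggm".
Prefixes of the query that are stored words: "ggmmg", "ggmmgmmggm"
Count: 2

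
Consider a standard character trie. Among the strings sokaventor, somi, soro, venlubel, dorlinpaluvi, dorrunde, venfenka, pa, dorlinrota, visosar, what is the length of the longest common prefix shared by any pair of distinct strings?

6

The deepest shared node is where two words last agree before diverging.
e.g. "dorlinpaluvi" and "dorlinrota" share the prefix "dorlin" of length 6; no pair shares a longer one.
Longest shared-prefix length: 6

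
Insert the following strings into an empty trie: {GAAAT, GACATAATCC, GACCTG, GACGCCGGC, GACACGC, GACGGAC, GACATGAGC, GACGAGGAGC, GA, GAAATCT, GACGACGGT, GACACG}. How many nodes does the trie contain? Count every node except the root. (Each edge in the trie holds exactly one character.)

For each word, the new-node count is its length minus the longest prefix already in the trie:
  "GAAAT" → 5 new (G, A, A, A, T)
  "GACATAATCC" → prefix "GA" already present; 8 new (C, A, T, A, A, T, C, C)
  "GACCTG" → prefix "GAC" already present; 3 new (C, T, G)
  "GACGCCGGC" → prefix "GAC" already present; 6 new (G, C, C, G, G, C)
  "GACACGC" → prefix "GACA" already present; 3 new (C, G, C)
  "GACGGAC" → prefix "GACG" already present; 3 new (G, A, C)
  "GACATGAGC" → prefix "GACAT" already present; 4 new (G, A, G, C)
  "GACGAGGAGC" → prefix "GACG" already present; 6 new (A, G, G, A, G, C)
  "GA" → prefix "GA" already present; 0 new (none)
  "GAAATCT" → prefix "GAAAT" already present; 2 new (C, T)
  "GACGACGGT" → prefix "GACGA" already present; 4 new (C, G, G, T)
  "GACACG" → prefix "GACACG" already present; 0 new (none)
Total nodes = 5 + 8 + 3 + 6 + 3 + 3 + 4 + 6 + 0 + 2 + 4 + 0 = 44

44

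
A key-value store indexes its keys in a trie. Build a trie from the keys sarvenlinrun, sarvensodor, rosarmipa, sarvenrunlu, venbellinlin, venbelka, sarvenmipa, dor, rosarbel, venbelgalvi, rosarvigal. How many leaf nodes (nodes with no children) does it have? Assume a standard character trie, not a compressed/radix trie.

Leaves are exactly the stored words that no other stored word extends.
Those words: "dor", "rosarbel", "rosarmipa", "rosarvigal", "sarvenlinrun", "sarvenmipa", "sarvenrunlu", "sarvensodor", "venbelgalvi", "venbelka", "venbellinlin"
Leaf count: 11

11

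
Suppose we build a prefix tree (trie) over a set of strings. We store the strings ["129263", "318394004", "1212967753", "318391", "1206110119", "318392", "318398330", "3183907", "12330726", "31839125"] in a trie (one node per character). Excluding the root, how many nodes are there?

47

Count nodes per top-level branch (shared prefixes stored once):
  '1'-branch (1206110119, 1212967753, 12330726, 129263): 28 nodes
  '3'-branch (3183907, 318391, 31839125, 318392, 318394004, 318398330): 19 nodes
Sum: 47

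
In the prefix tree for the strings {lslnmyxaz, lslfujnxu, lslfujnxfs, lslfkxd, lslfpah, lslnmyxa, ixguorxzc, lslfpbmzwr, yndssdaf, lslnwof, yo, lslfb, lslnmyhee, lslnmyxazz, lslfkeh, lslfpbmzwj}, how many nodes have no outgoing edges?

Leaves are exactly the stored words that no other stored word extends.
Those words: "ixguorxzc", "lslfb", "lslfkeh", "lslfkxd", "lslfpah", "lslfpbmzwj", "lslfpbmzwr", "lslfujnxfs", "lslfujnxu", "lslnmyhee", "lslnmyxazz", "lslnwof", "yndssdaf", "yo"
Leaf count: 14

14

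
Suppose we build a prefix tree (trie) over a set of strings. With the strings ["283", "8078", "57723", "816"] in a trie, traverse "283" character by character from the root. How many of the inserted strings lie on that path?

1

Traverse "283" character by character; count nodes along the way that are marked as word ends.
Prefixes of the query that are stored words: "283"
Count: 1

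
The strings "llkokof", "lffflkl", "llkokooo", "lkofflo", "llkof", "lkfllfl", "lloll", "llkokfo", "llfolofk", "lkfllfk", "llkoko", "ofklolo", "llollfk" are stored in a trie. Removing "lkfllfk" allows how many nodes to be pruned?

1

Walk "lkfllfk" from the leaf back toward the root, removing each node that no remaining word uses.
The suffix "k" (1 node) is used only by "lkfllfk"; the node for "lkfllf" still has the child "l", so pruning stops there.
Nodes removed: 1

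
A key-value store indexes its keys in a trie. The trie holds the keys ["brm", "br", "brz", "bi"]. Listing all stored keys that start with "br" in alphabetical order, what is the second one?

brm

Filter for "br…" and sort: "br", "brm", "brz"
Position 2: brm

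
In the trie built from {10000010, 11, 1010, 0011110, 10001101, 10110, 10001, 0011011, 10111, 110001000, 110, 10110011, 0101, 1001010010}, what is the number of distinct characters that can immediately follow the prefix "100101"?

Follow the path "100101" to its node, then look at its outgoing edges.
Characters that immediately follow "100101" among the stored strings: {0}.
That node has 1 child edge.

1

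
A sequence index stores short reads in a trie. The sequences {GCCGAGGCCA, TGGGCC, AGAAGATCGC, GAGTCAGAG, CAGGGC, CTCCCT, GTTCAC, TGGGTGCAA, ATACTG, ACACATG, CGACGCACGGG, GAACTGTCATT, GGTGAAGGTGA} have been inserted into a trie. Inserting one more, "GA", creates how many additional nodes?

Every character of "GA" already lies on an existing path (it is a prefix of some stored word).
No new nodes are needed: 0.

0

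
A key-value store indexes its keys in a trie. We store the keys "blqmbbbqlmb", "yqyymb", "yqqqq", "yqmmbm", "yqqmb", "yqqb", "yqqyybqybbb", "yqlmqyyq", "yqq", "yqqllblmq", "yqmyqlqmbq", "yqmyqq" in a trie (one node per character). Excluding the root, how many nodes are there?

Insert word by word; a character creates a node only if that edge doesn't already exist:
  "blqmbbbqlmb" → 11 new (b, l, q, m, b, b, b, q, l, m, b)
  "yqyymb" → 6 new (y, q, y, y, m, b)
  "yqqqq" → prefix "yq" already present; 3 new (q, q, q)
  "yqmmbm" → prefix "yq" already present; 4 new (m, m, b, m)
  "yqqmb" → prefix "yqq" already present; 2 new (m, b)
  "yqqb" → prefix "yqq" already present; 1 new (b)
  "yqqyybqybbb" → prefix "yqq" already present; 8 new (y, y, b, q, y, b, b, b)
  "yqlmqyyq" → prefix "yq" already present; 6 new (l, m, q, y, y, q)
  "yqq" → prefix "yqq" already present; 0 new (none)
  "yqqllblmq" → prefix "yqq" already present; 6 new (l, l, b, l, m, q)
  "yqmyqlqmbq" → prefix "yqm" already present; 7 new (y, q, l, q, m, b, q)
  "yqmyqq" → prefix "yqmyq" already present; 1 new (q)
Total nodes = 11 + 6 + 3 + 4 + 2 + 1 + 8 + 6 + 0 + 6 + 7 + 1 = 55

55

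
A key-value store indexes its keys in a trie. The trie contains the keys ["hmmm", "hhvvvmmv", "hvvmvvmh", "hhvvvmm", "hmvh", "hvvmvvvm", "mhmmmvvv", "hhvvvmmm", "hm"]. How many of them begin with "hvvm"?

Walk to "hvvm"; the words in its subtree are exactly those with that prefix.
Matches: "hvvmvvmh", "hvvmvvvm"
Count: 2

2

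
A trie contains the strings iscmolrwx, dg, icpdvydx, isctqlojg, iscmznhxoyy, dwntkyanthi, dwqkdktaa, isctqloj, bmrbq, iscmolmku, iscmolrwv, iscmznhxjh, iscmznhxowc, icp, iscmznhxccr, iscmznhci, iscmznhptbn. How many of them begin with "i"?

Filter for entries beginning with "i":
Matches: "icp", "icpdvydx", "iscmolmku", "iscmolrwv", "iscmolrwx", "iscmznhci", "iscmznhptbn", "iscmznhxccr", "iscmznhxjh", "iscmznhxowc", "iscmznhxoyy", "isctqloj", "isctqlojg"
Count: 13

13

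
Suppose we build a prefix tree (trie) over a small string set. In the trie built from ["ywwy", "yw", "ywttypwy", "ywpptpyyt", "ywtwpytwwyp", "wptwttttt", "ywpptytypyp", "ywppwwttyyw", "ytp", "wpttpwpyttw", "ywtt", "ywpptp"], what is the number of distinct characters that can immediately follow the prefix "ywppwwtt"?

1

Follow the path "ywppwwtt" to its node, then look at its outgoing edges.
Distinct next characters after "ywppwwtt": y.
That node has 1 child edge.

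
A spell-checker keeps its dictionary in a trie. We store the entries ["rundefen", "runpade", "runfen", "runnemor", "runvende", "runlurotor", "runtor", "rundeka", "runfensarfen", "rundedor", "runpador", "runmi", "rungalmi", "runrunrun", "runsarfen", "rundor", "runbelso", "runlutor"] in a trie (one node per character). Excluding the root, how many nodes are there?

Trace insertions, counting only characters that open a new branch:
  "rundefen" → 8 new (r, u, n, d, e, f, e, n)
  "runpade" → prefix "run" already present; 4 new (p, a, d, e)
  "runfen" → prefix "run" already present; 3 new (f, e, n)
  "runnemor" → prefix "run" already present; 5 new (n, e, m, o, r)
  "runvende" → prefix "run" already present; 5 new (v, e, n, d, e)
  "runlurotor" → prefix "run" already present; 7 new (l, u, r, o, t, o, r)
  "runtor" → prefix "run" already present; 3 new (t, o, r)
  "rundeka" → prefix "runde" already present; 2 new (k, a)
  "runfensarfen" → prefix "runfen" already present; 6 new (s, a, r, f, e, n)
  "rundedor" → prefix "runde" already present; 3 new (d, o, r)
  "runpador" → prefix "runpad" already present; 2 new (o, r)
  "runmi" → prefix "run" already present; 2 new (m, i)
  "rungalmi" → prefix "run" already present; 5 new (g, a, l, m, i)
  "runrunrun" → prefix "run" already present; 6 new (r, u, n, r, u, n)
  "runsarfen" → prefix "run" already present; 6 new (s, a, r, f, e, n)
  "rundor" → prefix "rund" already present; 2 new (o, r)
  "runbelso" → prefix "run" already present; 5 new (b, e, l, s, o)
  "runlutor" → prefix "runlu" already present; 3 new (t, o, r)
Total nodes = 8 + 4 + 3 + 5 + 5 + 7 + 3 + 2 + 6 + 3 + 2 + 2 + 5 + 6 + 6 + 2 + 5 + 3 = 77

77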